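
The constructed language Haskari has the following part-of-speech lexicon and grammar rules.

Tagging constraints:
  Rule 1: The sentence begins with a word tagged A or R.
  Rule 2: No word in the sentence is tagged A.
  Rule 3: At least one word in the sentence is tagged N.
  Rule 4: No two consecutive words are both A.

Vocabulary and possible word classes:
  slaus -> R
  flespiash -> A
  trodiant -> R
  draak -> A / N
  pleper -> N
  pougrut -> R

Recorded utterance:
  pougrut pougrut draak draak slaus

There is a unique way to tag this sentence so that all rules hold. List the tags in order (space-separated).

R R N N R

Candidates per position — 1:pougrut {R}; 2:pougrut {R}; 3:draak {A,N}; 4:draak {A,N}; 5:slaus {R}.
Position 3: tagging it A would leave rule 2 unsatisfiable, so it must be N.
Position 4: tagging it A would leave rule 2 unsatisfiable, so it must be N.
The only consistent sequence is: R R N N R.
Check: rule 1 satisfied; rule 2 satisfied; rule 3 satisfied; rule 4 satisfied.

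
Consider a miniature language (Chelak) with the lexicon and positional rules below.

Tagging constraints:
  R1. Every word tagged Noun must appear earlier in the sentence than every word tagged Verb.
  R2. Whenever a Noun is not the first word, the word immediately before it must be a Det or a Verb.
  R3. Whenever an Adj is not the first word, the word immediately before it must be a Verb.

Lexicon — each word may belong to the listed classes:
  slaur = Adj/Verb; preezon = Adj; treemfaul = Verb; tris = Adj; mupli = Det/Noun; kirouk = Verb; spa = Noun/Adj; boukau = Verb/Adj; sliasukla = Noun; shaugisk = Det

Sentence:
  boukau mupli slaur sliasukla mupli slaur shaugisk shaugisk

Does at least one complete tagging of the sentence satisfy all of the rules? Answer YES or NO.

NO

Candidates per position — 1:boukau {Verb,Adj}; 2:mupli {Det,Noun}; 3:slaur {Adj,Verb}; 4:sliasukla {Noun}; 5:mupli {Det,Noun}; 6:slaur {Adj,Verb}; 7:shaugisk {Det}; 8:shaugisk {Det}.
Every candidate sequence violates at least one rule; no consistent tagging exists.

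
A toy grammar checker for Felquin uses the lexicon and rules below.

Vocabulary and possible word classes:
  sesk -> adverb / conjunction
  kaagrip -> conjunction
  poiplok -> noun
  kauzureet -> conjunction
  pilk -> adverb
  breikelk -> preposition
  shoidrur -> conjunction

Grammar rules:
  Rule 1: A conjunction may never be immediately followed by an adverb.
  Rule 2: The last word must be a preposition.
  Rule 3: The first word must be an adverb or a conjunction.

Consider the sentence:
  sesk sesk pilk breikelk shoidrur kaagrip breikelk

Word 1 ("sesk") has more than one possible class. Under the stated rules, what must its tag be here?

adverb

Candidates per position — 1:sesk {adverb,conjunction}; 2:sesk {adverb,conjunction}; 3:pilk {adverb}; 4:breikelk {preposition}; 5:shoidrur {conjunction}; 6:kaagrip {conjunction}; 7:breikelk {preposition}.
If word 1 were conjunction, no tagging could satisfy rule 1; so word 1 is adverb.
If word 2 were conjunction, no tagging could satisfy rule 1; so word 2 is adverb.
That leaves exactly one tagging: adverb adverb adverb preposition conjunction conjunction preposition.
Checking: rule 1 ok; rule 2 ok; rule 3 ok.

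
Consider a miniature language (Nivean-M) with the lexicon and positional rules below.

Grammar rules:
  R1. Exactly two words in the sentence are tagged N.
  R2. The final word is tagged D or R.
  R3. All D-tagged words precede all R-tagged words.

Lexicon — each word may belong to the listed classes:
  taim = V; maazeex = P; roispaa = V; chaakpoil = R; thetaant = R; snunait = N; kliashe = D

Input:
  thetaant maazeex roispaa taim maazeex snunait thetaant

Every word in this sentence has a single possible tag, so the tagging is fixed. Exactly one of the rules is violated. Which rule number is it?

1

Fixed tagging: R P V V P N R.
Checking each rule: R1 ✗, R2 ✓, R3 ✓.
Only rule 1 fails.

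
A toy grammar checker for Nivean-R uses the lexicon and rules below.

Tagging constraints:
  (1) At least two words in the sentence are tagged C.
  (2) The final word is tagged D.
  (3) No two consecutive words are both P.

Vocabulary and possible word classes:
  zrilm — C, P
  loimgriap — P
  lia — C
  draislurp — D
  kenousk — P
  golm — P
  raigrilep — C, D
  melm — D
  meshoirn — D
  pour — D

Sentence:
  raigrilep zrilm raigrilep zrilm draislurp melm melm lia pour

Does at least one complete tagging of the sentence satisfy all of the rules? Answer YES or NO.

YES

Candidates per position — 1:raigrilep {C,D}; 2:zrilm {C,P}; 3:raigrilep {C,D}; 4:zrilm {C,P}; 5:draislurp {D}; 6:melm {D}; 7:melm {D}; 8:lia {C}; 9:pour {D}.
One satisfying assignment: C C C P D D D C D.
Checking: rule 1 satisfied; rule 2 satisfied; rule 3 satisfied.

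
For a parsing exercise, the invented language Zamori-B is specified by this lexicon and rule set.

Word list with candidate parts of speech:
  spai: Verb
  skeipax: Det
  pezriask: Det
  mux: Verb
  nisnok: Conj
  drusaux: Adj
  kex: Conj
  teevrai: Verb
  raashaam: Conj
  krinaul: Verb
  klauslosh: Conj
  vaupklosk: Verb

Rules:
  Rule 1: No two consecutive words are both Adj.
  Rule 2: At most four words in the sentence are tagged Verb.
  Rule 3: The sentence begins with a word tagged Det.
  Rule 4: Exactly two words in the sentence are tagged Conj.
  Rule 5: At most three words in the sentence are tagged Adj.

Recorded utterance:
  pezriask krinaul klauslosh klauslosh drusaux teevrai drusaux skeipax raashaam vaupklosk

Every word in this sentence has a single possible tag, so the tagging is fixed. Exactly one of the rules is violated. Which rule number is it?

Fixed tagging: Det Verb Conj Conj Adj Verb Adj Det Conj Verb.
Rule check: R1 pass, R2 pass, R3 pass, R4 fail, R5 pass.
Only rule 4 fails.

4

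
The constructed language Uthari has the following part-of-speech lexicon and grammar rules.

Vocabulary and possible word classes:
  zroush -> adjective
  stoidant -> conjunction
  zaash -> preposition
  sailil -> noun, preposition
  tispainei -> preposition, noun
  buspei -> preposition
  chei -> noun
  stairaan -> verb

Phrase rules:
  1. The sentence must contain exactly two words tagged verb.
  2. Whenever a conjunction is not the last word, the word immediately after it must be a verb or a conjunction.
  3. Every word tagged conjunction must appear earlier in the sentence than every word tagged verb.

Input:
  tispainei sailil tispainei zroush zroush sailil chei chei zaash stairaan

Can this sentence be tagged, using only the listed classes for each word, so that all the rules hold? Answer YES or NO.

NO

Candidates per position — 1:tispainei {preposition,noun}; 2:sailil {noun,preposition}; 3:tispainei {preposition,noun}; 4:zroush {adjective}; 5:zroush {adjective}; 6:sailil {noun,preposition}; 7:chei {noun}; 8:chei {noun}; 9:zaash {preposition}; 10:stairaan {verb}.
Rule 1 cannot be satisfied by any choice of tags from the lexicon.
So there is no consistent tagging.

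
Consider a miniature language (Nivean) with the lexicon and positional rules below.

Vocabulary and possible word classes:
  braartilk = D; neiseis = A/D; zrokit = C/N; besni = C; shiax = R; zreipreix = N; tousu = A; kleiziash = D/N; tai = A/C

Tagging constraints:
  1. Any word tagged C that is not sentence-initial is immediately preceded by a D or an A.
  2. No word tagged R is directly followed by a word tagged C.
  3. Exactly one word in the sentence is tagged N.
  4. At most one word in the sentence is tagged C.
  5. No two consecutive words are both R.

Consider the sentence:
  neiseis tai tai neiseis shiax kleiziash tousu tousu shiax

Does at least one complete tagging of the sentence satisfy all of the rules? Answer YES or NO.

YES

Candidates per position — 1:neiseis {A,D}; 2:tai {A,C}; 3:tai {A,C}; 4:neiseis {A,D}; 5:shiax {R}; 6:kleiziash {D,N}; 7:tousu {A}; 8:tousu {A}; 9:shiax {R}.
One satisfying assignment: D A A A R N A A R.
Verifying each rule — rule 1 holds; rule 2 holds; rule 3 holds; rule 4 holds; rule 5 holds.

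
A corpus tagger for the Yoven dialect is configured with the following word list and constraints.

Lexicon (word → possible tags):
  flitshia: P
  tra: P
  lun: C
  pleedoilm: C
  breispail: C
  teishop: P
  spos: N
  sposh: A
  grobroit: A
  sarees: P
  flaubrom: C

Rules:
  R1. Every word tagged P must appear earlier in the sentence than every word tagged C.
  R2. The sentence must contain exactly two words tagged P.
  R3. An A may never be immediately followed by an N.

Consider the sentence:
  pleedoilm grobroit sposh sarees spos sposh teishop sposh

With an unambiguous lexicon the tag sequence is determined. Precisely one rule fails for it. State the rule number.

1

Fixed tagging: C A A P N A P A.
Checking each rule: R1 ✗, R2 ✓, R3 ✓.
Only rule 1 fails.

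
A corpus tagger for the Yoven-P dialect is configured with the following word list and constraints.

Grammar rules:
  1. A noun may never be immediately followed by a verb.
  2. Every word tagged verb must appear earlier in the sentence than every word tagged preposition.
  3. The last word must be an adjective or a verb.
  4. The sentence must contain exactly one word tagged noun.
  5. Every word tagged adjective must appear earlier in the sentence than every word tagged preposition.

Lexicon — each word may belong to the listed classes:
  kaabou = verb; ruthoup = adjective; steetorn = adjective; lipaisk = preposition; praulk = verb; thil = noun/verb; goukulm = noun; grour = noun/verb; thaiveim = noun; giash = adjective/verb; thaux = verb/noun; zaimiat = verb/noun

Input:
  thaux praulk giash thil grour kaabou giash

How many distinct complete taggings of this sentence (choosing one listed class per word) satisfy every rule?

Candidates per position — 1:thaux {verb,noun}; 2:praulk {verb}; 3:giash {adjective,verb}; 4:thil {noun,verb}; 5:grour {noun,verb}; 6:kaabou {verb}; 7:giash {adjective,verb}.
There are 32 candidate sequences in total.
Every candidate sequence violates at least one rule; no consistent tagging exists.
Count = 0.

0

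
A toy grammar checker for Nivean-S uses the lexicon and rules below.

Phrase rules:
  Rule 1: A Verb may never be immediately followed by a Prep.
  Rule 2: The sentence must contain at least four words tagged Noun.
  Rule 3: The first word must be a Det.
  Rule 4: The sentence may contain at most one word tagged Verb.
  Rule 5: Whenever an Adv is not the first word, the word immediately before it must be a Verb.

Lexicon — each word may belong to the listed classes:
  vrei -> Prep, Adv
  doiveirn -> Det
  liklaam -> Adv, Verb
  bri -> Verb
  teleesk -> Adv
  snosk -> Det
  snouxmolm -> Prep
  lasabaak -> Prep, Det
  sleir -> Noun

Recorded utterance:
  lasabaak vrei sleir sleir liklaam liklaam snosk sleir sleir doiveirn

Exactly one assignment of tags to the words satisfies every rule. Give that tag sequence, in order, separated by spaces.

Det Prep Noun Noun Verb Adv Det Noun Noun Det

Candidates per position — 1:lasabaak {Prep,Det}; 2:vrei {Prep,Adv}; 3:sleir {Noun}; 4:sleir {Noun}; 5:liklaam {Adv,Verb}; 6:liklaam {Adv,Verb}; 7:snosk {Det}; 8:sleir {Noun}; 9:sleir {Noun}; 10:doiveirn {Det}.
If word 1 were Prep, no tagging could satisfy rule 3; so word 1 is Det.
If word 2 were Adv, no tagging could satisfy rule 5; so word 2 is Prep.
If word 5 were Adv, no tagging could satisfy rule 5; so word 5 is Verb.
If word 6 were Verb, no tagging could satisfy rule 4; so word 6 is Adv.
The unique satisfying tagging is: Det Prep Noun Noun Verb Adv Det Noun Noun Det.
Rule-by-rule: rule 1 holds; rule 2 holds; rule 3 holds; rule 4 holds; rule 5 holds.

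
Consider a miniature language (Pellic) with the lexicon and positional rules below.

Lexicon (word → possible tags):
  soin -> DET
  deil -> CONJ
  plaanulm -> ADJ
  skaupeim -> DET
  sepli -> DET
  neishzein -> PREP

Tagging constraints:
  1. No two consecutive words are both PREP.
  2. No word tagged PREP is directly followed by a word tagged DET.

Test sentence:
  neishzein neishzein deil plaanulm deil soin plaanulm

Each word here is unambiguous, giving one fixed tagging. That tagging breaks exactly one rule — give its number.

Fixed tagging: PREP PREP CONJ ADJ CONJ DET ADJ.
Rule check: R1 violated, R2 holds.
Only rule 1 fails.

1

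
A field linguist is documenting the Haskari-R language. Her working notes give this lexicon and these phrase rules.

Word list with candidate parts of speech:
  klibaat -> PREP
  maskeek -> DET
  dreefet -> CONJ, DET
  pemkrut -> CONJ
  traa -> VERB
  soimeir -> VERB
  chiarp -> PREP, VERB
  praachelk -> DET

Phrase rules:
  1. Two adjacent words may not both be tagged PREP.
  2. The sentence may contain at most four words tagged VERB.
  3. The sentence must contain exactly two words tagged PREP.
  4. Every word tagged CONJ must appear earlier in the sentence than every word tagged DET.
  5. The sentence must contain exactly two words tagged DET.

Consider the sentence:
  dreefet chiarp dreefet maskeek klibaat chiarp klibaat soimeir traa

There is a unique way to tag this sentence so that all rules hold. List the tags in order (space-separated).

Candidates per position — 1:dreefet {CONJ,DET}; 2:chiarp {PREP,VERB}; 3:dreefet {CONJ,DET}; 4:maskeek {DET}; 5:klibaat {PREP}; 6:chiarp {PREP,VERB}; 7:klibaat {PREP}; 8:soimeir {VERB}; 9:traa {VERB}.
At position 2, choosing PREP makes rule 3 impossible to satisfy; hence VERB.
At position 6, choosing PREP makes rule 1 impossible to satisfy; hence VERB.
The remaining ambiguous positions (1, 3) are resolved jointly — only one combination satisfies every rule.
So the tagging must be: CONJ VERB DET DET PREP VERB PREP VERB VERB.
Checking: rule 1 ok; rule 2 ok; rule 3 ok; rule 4 ok; rule 5 ok.

CONJ VERB DET DET PREP VERB PREP VERB VERB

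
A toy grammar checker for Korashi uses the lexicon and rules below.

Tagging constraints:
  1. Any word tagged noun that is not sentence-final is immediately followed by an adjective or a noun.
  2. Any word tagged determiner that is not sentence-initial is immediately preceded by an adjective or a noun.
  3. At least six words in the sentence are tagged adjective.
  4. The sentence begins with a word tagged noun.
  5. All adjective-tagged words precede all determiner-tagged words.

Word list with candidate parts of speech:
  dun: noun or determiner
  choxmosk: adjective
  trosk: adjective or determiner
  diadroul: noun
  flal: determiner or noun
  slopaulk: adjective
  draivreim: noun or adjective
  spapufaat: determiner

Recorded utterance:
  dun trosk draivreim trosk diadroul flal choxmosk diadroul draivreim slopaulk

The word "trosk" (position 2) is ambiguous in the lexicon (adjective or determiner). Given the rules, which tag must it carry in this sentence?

Candidates per position — 1:dun {noun,determiner}; 2:trosk {adjective,determiner}; 3:draivreim {noun,adjective}; 4:trosk {adjective,determiner}; 5:diadroul {noun}; 6:flal {determiner,noun}; 7:choxmosk {adjective}; 8:diadroul {noun}; 9:draivreim {noun,adjective}; 10:slopaulk {adjective}.
If word 1 were determiner, no tagging could satisfy rule 4; so word 1 is noun.
If word 2 were determiner, no tagging could satisfy rule 1; so word 2 is adjective.
If word 3 were noun, no tagging could satisfy rule 3; so word 3 is adjective.
If word 4 were determiner, no tagging could satisfy rule 3; so word 4 is adjective.
If word 6 were determiner, no tagging could satisfy rule 1; so word 6 is noun.
If word 9 were noun, no tagging could satisfy rule 3; so word 9 is adjective.
The unique satisfying tagging is: noun adjective adjective adjective noun noun adjective noun adjective adjective.
Checking: rule 1 holds; rule 2 holds; rule 3 holds; rule 4 holds; rule 5 holds.

adjective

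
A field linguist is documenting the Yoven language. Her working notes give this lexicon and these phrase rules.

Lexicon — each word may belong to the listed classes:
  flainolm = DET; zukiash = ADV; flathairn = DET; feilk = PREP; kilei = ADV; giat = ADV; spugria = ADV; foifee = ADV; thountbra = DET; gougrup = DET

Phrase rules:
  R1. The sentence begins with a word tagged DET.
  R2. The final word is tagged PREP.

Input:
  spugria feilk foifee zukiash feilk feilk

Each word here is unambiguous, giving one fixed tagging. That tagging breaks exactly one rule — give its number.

Fixed tagging: ADV PREP ADV ADV PREP PREP.
Checking each rule: R1 violated, R2 holds.
Only rule 1 fails.

1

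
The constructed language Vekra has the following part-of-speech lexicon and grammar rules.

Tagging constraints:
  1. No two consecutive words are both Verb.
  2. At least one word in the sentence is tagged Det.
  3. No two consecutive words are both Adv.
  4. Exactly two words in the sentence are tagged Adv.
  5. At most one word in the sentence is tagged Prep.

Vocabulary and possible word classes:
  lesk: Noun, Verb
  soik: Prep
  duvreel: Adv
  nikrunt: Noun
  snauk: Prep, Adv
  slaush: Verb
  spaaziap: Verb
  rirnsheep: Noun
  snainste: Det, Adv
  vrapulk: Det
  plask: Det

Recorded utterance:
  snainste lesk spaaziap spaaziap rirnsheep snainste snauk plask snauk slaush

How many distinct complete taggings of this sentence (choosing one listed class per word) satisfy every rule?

Candidates per position — 1:snainste {Det,Adv}; 2:lesk {Noun,Verb}; 3:spaaziap {Verb}; 4:spaaziap {Verb}; 5:rirnsheep {Noun}; 6:snainste {Det,Adv}; 7:snauk {Prep,Adv}; 8:plask {Det}; 9:snauk {Prep,Adv}; 10:slaush {Verb}.
There are 32 candidate sequences in total.
Rule 1 cannot be satisfied by any choice of tags from the lexicon.
So there is no consistent tagging.
Count = 0.

0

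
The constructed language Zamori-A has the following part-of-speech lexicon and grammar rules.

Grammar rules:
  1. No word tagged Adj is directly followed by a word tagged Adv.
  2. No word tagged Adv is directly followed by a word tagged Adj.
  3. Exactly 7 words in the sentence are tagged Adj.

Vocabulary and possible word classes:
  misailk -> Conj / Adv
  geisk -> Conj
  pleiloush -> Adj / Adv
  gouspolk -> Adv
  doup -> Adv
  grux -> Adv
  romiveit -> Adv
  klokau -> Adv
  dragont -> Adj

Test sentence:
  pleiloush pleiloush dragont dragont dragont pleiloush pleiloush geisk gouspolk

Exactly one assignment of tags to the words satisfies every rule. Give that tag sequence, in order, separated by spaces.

Adj Adj Adj Adj Adj Adj Adj Conj Adv

Candidates per position — 1:pleiloush {Adj,Adv}; 2:pleiloush {Adj,Adv}; 3:dragont {Adj}; 4:dragont {Adj}; 5:dragont {Adj}; 6:pleiloush {Adj,Adv}; 7:pleiloush {Adj,Adv}; 8:geisk {Conj}; 9:gouspolk {Adv}.
At position 1, choosing Adv makes rule 2 impossible to satisfy; hence Adj.
At position 2, choosing Adv makes rule 1 impossible to satisfy; hence Adj.
At position 6, choosing Adv makes rule 1 impossible to satisfy; hence Adj.
At position 7, choosing Adv makes rule 1 impossible to satisfy; hence Adj.
That leaves exactly one tagging: Adj Adj Adj Adj Adj Adj Adj Conj Adv.
Rule-by-rule: rule 1 holds; rule 2 holds; rule 3 holds.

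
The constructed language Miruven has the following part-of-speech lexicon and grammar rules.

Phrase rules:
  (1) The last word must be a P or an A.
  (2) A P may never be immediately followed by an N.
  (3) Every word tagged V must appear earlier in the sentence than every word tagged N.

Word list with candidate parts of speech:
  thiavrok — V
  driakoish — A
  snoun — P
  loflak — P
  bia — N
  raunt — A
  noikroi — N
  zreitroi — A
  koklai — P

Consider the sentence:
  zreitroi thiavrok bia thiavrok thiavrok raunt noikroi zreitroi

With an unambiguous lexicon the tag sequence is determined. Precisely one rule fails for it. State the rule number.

3

Fixed tagging: A V N V V A N A.
Applying the rules: R1 pass, R2 pass, R3 fail.
Only rule 3 fails.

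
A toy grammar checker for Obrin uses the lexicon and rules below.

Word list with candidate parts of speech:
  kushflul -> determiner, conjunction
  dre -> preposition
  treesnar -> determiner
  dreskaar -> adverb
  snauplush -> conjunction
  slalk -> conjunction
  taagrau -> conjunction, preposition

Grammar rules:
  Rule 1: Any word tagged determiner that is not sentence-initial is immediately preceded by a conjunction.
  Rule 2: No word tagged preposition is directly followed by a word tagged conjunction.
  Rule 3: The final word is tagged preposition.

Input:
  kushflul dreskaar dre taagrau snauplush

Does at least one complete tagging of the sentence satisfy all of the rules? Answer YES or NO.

NO

Candidates per position — 1:kushflul {determiner,conjunction}; 2:dreskaar {adverb}; 3:dre {preposition}; 4:taagrau {conjunction,preposition}; 5:snauplush {conjunction}.
Rule 2 cannot be satisfied by any choice of tags from the lexicon.
So there is no consistent tagging.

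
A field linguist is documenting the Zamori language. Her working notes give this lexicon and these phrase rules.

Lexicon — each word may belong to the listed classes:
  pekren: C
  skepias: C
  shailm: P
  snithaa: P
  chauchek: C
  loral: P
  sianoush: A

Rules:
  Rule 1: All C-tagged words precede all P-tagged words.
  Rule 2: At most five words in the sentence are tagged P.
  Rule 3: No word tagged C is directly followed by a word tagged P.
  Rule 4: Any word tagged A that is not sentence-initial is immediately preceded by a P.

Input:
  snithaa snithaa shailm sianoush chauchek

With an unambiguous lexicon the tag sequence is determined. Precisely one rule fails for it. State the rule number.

Fixed tagging: P P P A C.
Checking each rule: R1 fail, R2 pass, R3 pass, R4 pass.
Only rule 1 fails.

1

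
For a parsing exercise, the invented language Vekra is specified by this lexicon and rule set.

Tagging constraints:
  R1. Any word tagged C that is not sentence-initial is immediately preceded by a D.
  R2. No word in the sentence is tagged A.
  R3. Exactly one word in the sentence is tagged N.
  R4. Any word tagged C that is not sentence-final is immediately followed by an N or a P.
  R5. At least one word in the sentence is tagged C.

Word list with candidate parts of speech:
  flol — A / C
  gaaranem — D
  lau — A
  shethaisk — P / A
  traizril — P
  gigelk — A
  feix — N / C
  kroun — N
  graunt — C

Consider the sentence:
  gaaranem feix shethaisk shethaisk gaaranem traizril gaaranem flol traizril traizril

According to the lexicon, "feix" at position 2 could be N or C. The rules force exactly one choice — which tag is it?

Candidates per position — 1:gaaranem {D}; 2:feix {N,C}; 3:shethaisk {P,A}; 4:shethaisk {P,A}; 5:gaaranem {D}; 6:traizril {P}; 7:gaaranem {D}; 8:flol {A,C}; 9:traizril {P}; 10:traizril {P}.
If word 2 were C, no tagging could satisfy rule 3; so word 2 is N.
If word 3 were A, no tagging could satisfy rule 2; so word 3 is P.
If word 4 were A, no tagging could satisfy rule 2; so word 4 is P.
If word 8 were A, no tagging could satisfy rule 2; so word 8 is C.
The unique satisfying tagging is: D N P P D P D C P P.
Check: rule 1 satisfied; rule 2 satisfied; rule 3 satisfied; rule 4 satisfied; rule 5 satisfied.

N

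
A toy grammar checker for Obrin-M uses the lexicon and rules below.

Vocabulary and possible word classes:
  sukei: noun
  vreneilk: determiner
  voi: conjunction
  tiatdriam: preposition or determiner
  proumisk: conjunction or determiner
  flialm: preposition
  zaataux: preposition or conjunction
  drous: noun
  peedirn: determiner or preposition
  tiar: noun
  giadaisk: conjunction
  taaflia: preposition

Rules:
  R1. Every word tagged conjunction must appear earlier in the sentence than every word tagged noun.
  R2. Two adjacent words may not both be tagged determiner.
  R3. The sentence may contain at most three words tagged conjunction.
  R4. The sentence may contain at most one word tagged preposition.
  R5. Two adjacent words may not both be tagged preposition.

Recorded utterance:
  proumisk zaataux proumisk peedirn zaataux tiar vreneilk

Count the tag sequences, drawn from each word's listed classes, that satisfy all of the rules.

8

Candidates per position — 1:proumisk {conjunction,determiner}; 2:zaataux {preposition,conjunction}; 3:proumisk {conjunction,determiner}; 4:peedirn {determiner,preposition}; 5:zaataux {preposition,conjunction}; 6:tiar {noun}; 7:vreneilk {determiner}.
There are 32 candidate sequences in total.
Checking each against the rules leaves 8 sequences.
Count = 8.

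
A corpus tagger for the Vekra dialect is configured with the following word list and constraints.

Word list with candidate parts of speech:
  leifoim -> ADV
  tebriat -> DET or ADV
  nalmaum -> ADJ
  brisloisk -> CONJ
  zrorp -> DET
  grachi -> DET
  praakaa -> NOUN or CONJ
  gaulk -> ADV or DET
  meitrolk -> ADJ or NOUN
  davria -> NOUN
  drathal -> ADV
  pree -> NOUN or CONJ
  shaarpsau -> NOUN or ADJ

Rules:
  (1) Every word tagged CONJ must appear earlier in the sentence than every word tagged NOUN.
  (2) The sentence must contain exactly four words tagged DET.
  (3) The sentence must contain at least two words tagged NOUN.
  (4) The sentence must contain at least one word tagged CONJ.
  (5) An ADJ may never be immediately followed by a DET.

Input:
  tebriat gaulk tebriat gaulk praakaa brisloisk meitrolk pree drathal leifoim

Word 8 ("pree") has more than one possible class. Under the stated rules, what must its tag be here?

NOUN

Candidates per position — 1:tebriat {DET,ADV}; 2:gaulk {ADV,DET}; 3:tebriat {DET,ADV}; 4:gaulk {ADV,DET}; 5:praakaa {NOUN,CONJ}; 6:brisloisk {CONJ}; 7:meitrolk {ADJ,NOUN}; 8:pree {NOUN,CONJ}; 9:drathal {ADV}; 10:leifoim {ADV}.
At position 1, choosing ADV makes rule 2 impossible to satisfy; hence DET.
At position 2, choosing ADV makes rule 2 impossible to satisfy; hence DET.
At position 3, choosing ADV makes rule 2 impossible to satisfy; hence DET.
At position 4, choosing ADV makes rule 2 impossible to satisfy; hence DET.
At position 5, choosing NOUN makes rule 1 impossible to satisfy; hence CONJ.
At position 7, choosing ADJ makes rule 3 impossible to satisfy; hence NOUN.
At position 8, choosing CONJ makes rule 1 impossible to satisfy; hence NOUN.
So the tagging must be: DET DET DET DET CONJ CONJ NOUN NOUN ADV ADV.
Rule-by-rule: rule 1 holds; rule 2 holds; rule 3 holds; rule 4 holds; rule 5 holds.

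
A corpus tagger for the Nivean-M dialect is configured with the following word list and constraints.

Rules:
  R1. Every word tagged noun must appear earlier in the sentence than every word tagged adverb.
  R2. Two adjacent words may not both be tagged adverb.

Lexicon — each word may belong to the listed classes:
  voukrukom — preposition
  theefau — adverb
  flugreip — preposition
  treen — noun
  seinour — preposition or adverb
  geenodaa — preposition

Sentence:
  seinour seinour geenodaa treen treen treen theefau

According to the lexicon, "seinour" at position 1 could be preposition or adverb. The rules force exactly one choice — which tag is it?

Candidates per position — 1:seinour {preposition,adverb}; 2:seinour {preposition,adverb}; 3:geenodaa {preposition}; 4:treen {noun}; 5:treen {noun}; 6:treen {noun}; 7:theefau {adverb}.
Position 1: tagging it adverb would leave rule 1 unsatisfiable, so it must be preposition.
Position 2: tagging it adverb would leave rule 1 unsatisfiable, so it must be preposition.
The unique satisfying tagging is: preposition preposition preposition noun noun noun adverb.
Rule-by-rule: rule 1 satisfied; rule 2 satisfied.

preposition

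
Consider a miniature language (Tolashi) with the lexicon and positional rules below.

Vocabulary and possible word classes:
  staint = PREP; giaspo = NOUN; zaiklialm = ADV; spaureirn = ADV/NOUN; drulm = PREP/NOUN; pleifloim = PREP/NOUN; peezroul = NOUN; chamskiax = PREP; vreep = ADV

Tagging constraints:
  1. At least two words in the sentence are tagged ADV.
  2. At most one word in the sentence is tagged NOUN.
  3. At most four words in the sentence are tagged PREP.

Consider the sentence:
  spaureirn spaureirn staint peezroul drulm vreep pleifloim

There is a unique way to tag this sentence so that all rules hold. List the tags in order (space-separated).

Candidates per position — 1:spaureirn {ADV,NOUN}; 2:spaureirn {ADV,NOUN}; 3:staint {PREP}; 4:peezroul {NOUN}; 5:drulm {PREP,NOUN}; 6:vreep {ADV}; 7:pleifloim {PREP,NOUN}.
At position 1, choosing NOUN makes rule 2 impossible to satisfy; hence ADV.
At position 2, choosing NOUN makes rule 2 impossible to satisfy; hence ADV.
At position 5, choosing NOUN makes rule 2 impossible to satisfy; hence PREP.
At position 7, choosing NOUN makes rule 2 impossible to satisfy; hence PREP.
That leaves exactly one tagging: ADV ADV PREP NOUN PREP ADV PREP.
Verifying each rule — rule 1 satisfied; rule 2 satisfied; rule 3 satisfied.

ADV ADV PREP NOUN PREP ADV PREP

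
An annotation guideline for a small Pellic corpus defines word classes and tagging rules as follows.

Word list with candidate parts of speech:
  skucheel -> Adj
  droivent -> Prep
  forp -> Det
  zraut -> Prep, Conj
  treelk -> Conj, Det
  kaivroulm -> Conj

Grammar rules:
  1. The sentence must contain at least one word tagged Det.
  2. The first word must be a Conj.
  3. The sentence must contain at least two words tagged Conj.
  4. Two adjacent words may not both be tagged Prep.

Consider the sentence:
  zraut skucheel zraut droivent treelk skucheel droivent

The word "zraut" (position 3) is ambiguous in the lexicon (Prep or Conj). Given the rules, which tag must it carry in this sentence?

Candidates per position — 1:zraut {Prep,Conj}; 2:skucheel {Adj}; 3:zraut {Prep,Conj}; 4:droivent {Prep}; 5:treelk {Conj,Det}; 6:skucheel {Adj}; 7:droivent {Prep}.
If word 1 were Prep, no tagging could satisfy rule 2; so word 1 is Conj.
If word 3 were Prep, no tagging could satisfy rule 4; so word 3 is Conj.
If word 5 were Conj, no tagging could satisfy rule 1; so word 5 is Det.
That leaves exactly one tagging: Conj Adj Conj Prep Det Adj Prep.
Rule-by-rule: rule 1 ✓; rule 2 ✓; rule 3 ✓; rule 4 ✓.

Conj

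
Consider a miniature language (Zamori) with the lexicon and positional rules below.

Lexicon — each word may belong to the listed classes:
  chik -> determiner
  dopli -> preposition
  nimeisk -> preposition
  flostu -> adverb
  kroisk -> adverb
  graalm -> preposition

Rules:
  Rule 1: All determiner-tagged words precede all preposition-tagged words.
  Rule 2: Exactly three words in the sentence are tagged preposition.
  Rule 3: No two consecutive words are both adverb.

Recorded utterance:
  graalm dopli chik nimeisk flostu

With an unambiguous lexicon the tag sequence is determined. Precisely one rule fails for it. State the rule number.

1

Fixed tagging: preposition preposition determiner preposition adverb.
Rule check: R1 fails, R2 ok, R3 ok.
Only rule 1 fails.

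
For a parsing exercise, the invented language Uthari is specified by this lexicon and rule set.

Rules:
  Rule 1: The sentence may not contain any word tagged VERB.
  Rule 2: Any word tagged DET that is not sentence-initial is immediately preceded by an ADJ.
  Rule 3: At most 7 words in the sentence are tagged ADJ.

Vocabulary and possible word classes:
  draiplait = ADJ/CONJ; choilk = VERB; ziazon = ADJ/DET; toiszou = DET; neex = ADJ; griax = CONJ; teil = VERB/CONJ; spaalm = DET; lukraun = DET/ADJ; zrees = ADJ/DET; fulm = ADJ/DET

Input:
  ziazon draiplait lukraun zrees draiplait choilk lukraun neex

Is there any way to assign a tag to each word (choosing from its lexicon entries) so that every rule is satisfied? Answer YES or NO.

Candidates per position — 1:ziazon {ADJ,DET}; 2:draiplait {ADJ,CONJ}; 3:lukraun {DET,ADJ}; 4:zrees {ADJ,DET}; 5:draiplait {ADJ,CONJ}; 6:choilk {VERB}; 7:lukraun {DET,ADJ}; 8:neex {ADJ}.
Rule 1 cannot be satisfied by any choice of tags from the lexicon.
So there is no consistent tagging.

NO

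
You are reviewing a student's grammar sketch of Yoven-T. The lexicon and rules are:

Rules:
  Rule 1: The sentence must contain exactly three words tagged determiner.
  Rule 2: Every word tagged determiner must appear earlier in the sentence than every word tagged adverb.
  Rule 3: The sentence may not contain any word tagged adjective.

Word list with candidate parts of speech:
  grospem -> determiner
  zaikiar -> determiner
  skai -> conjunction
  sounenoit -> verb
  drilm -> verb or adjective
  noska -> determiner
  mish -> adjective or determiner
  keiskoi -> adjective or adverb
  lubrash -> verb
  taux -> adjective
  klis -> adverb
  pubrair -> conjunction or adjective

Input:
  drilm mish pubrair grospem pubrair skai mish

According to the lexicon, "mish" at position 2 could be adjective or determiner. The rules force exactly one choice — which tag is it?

Candidates per position — 1:drilm {verb,adjective}; 2:mish {adjective,determiner}; 3:pubrair {conjunction,adjective}; 4:grospem {determiner}; 5:pubrair {conjunction,adjective}; 6:skai {conjunction}; 7:mish {adjective,determiner}.
If word 1 were adjective, no tagging could satisfy rule 3; so word 1 is verb.
If word 2 were adjective, no tagging could satisfy rule 1; so word 2 is determiner.
If word 3 were adjective, no tagging could satisfy rule 3; so word 3 is conjunction.
If word 5 were adjective, no tagging could satisfy rule 3; so word 5 is conjunction.
If word 7 were adjective, no tagging could satisfy rule 1; so word 7 is determiner.
The unique satisfying tagging is: verb determiner conjunction determiner conjunction conjunction determiner.
Check: rule 1 ok; rule 2 ok; rule 3 ok.

determiner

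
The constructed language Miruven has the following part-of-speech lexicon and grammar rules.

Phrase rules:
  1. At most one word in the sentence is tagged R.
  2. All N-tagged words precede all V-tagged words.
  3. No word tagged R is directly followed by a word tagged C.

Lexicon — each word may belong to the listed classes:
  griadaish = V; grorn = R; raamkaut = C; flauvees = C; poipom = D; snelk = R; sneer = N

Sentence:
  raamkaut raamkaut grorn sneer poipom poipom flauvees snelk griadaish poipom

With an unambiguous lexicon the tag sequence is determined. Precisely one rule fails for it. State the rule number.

1

Fixed tagging: C C R N D D C R V D.
Applying the rules: R1 violated, R2 holds, R3 holds.
Only rule 1 fails.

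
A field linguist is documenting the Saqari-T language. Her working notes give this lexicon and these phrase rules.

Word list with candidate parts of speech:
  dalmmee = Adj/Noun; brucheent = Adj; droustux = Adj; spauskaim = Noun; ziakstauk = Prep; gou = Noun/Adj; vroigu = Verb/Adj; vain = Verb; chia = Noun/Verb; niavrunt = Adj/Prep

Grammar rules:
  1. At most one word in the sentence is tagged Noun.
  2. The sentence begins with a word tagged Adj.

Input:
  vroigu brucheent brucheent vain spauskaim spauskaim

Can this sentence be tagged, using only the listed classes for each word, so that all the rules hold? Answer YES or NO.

NO

Candidates per position — 1:vroigu {Verb,Adj}; 2:brucheent {Adj}; 3:brucheent {Adj}; 4:vain {Verb}; 5:spauskaim {Noun}; 6:spauskaim {Noun}.
Rule 1 cannot be satisfied by any choice of tags from the lexicon.
So there is no consistent tagging.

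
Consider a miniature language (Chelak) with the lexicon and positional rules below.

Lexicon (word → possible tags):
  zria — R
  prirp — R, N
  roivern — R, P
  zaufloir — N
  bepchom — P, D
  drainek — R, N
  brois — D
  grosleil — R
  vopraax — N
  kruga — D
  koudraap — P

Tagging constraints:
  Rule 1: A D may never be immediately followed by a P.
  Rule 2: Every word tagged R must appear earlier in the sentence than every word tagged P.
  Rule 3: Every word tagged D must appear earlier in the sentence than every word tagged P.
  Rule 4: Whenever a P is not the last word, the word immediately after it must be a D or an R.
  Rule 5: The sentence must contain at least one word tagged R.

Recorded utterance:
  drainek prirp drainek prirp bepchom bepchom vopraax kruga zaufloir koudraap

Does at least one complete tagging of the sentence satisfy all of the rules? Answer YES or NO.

YES

Candidates per position — 1:drainek {R,N}; 2:prirp {R,N}; 3:drainek {R,N}; 4:prirp {R,N}; 5:bepchom {P,D}; 6:bepchom {P,D}; 7:vopraax {N}; 8:kruga {D}; 9:zaufloir {N}; 10:koudraap {P}.
One satisfying assignment: N R R R D D N D N P.
Check: rule 1 ok; rule 2 ok; rule 3 ok; rule 4 ok; rule 5 ok.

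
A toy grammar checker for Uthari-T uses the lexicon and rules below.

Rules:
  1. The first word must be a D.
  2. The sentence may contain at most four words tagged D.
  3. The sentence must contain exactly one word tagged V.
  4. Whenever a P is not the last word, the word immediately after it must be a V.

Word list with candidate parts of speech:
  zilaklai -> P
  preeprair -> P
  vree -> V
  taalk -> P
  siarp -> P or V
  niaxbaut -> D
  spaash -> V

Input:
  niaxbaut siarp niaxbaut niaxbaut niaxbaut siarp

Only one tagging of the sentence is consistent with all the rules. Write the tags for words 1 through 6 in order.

D V D D D P

Candidates per position — 1:niaxbaut {D}; 2:siarp {P,V}; 3:niaxbaut {D}; 4:niaxbaut {D}; 5:niaxbaut {D}; 6:siarp {P,V}.
Word 2 cannot be P — rule 4 would then fail for every completion. It is V.
Word 6 cannot be V — rule 3 would then fail for every completion. It is P.
The unique satisfying tagging is: D V D D D P.
Check: rule 1 holds; rule 2 holds; rule 3 holds; rule 4 holds.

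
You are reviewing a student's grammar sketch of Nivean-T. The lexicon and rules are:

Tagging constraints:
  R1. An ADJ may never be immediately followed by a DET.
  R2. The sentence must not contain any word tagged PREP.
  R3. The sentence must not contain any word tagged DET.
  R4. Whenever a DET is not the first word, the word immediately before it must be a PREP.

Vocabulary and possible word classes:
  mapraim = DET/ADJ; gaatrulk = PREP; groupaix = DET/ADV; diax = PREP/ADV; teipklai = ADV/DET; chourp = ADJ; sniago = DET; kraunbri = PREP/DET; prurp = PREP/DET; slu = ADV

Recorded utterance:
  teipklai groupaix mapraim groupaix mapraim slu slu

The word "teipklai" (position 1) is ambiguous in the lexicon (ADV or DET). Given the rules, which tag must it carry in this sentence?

Candidates per position — 1:teipklai {ADV,DET}; 2:groupaix {DET,ADV}; 3:mapraim {DET,ADJ}; 4:groupaix {DET,ADV}; 5:mapraim {DET,ADJ}; 6:slu {ADV}; 7:slu {ADV}.
Position 1: DET is ruled out by rule 3; that leaves ADV.
Position 2: DET is ruled out by rule 3; that leaves ADV.
Position 3: DET is ruled out by rule 3; that leaves ADJ.
Position 4: DET is ruled out by rule 1; that leaves ADV.
Position 5: DET is ruled out by rule 3; that leaves ADJ.
The unique satisfying tagging is: ADV ADV ADJ ADV ADJ ADV ADV.
Rule-by-rule: rule 1 ok; rule 2 ok; rule 3 ok; rule 4 ok.

ADV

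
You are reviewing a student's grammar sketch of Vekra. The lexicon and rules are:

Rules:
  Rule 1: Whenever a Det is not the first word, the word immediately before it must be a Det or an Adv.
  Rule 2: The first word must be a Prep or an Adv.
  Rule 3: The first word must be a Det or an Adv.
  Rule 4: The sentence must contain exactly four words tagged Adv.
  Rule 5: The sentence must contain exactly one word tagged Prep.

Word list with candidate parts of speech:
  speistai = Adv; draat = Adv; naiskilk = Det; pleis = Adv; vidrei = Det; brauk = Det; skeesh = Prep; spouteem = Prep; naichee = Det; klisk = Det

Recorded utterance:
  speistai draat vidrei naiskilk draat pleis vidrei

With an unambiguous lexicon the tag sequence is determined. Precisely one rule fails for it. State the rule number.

5

Fixed tagging: Adv Adv Det Det Adv Adv Det.
Checking each rule: R1 ✓, R2 ✓, R3 ✓, R4 ✓, R5 ✗.
Only rule 5 fails.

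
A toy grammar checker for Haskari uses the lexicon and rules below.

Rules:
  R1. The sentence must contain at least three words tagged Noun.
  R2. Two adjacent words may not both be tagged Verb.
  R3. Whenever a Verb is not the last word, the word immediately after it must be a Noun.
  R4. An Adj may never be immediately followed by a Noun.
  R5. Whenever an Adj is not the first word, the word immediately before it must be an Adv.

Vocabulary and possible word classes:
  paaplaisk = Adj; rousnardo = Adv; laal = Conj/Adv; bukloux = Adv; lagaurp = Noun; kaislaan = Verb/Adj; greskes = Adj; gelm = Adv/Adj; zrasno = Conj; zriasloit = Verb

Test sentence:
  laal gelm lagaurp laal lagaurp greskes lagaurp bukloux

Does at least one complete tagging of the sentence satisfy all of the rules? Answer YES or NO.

Candidates per position — 1:laal {Conj,Adv}; 2:gelm {Adv,Adj}; 3:lagaurp {Noun}; 4:laal {Conj,Adv}; 5:lagaurp {Noun}; 6:greskes {Adj}; 7:lagaurp {Noun}; 8:bukloux {Adv}.
Rule 4 cannot be satisfied by any choice of tags from the lexicon.
So there is no consistent tagging.

NO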